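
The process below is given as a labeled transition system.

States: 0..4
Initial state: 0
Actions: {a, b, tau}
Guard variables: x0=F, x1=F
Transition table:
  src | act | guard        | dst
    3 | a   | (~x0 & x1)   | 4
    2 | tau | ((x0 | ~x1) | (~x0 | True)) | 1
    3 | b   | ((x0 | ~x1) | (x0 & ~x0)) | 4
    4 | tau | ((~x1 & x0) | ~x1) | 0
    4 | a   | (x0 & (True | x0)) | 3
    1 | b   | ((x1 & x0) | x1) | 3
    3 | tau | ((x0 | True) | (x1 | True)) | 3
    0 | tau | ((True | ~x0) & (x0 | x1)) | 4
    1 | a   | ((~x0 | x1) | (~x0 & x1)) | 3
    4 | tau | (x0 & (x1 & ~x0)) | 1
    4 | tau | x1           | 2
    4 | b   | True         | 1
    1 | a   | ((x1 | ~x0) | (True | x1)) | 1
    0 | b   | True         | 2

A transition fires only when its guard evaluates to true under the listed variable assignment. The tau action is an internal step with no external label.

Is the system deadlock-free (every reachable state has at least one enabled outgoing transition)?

Answer: DEADLOCK-FREE

Trace:
Reach set: {0,1,2,3,4}
  0: b→2  [1 exit(s)]
  1: a→1  a→3  [2 exit(s)]
  2: tau→1  [1 exit(s)]
  3: b→4  tau→3  [2 exit(s)]
  4: b→1  tau→0  [2 exit(s)]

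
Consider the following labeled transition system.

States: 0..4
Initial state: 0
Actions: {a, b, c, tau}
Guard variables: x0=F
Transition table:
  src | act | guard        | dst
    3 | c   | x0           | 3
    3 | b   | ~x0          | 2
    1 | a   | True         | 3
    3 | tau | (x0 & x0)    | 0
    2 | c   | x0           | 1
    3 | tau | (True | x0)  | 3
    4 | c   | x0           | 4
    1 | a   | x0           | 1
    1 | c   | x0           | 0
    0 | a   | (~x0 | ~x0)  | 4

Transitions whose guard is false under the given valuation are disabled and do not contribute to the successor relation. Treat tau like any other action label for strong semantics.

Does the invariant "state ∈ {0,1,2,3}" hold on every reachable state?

Answer: INVARIANT VIOLATED at state 4

Working:
Inv-set: {0,1,2,3}
Reachable = {0,4}
  0: safe
  4: VIOLATES
counterexample path to 4: a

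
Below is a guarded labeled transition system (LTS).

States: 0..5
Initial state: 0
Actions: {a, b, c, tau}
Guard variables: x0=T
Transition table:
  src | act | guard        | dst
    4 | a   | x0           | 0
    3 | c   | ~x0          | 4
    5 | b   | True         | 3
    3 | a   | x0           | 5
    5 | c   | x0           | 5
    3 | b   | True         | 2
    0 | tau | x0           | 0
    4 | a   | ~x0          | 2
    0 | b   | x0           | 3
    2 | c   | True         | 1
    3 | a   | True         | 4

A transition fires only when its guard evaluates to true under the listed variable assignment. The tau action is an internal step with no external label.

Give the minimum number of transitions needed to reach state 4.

Answer: 2

Analysis:
Layered search for 4:
  depth 0: {0}
  depth 1: {3}
  depth 2: {2,4,5}
first hit 4 at d=2 via b·a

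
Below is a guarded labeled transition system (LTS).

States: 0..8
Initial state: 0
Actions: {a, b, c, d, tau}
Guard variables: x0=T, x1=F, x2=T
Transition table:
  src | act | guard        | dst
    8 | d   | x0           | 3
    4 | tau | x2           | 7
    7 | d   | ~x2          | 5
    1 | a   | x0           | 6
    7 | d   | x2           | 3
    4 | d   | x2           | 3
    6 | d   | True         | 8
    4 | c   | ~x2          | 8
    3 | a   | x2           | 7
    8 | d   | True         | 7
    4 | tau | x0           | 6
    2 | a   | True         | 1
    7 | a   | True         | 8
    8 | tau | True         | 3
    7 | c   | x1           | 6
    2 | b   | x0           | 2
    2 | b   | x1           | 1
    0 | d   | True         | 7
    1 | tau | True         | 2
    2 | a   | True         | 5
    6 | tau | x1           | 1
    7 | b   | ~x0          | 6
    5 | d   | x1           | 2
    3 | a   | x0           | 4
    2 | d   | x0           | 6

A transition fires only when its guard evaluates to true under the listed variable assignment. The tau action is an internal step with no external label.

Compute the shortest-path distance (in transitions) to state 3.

BFS to 3:
  depth 0: {0}
  depth 1: {7}
  depth 2: {3,8}
first hit 3 at d=2 via d·d

Answer: 2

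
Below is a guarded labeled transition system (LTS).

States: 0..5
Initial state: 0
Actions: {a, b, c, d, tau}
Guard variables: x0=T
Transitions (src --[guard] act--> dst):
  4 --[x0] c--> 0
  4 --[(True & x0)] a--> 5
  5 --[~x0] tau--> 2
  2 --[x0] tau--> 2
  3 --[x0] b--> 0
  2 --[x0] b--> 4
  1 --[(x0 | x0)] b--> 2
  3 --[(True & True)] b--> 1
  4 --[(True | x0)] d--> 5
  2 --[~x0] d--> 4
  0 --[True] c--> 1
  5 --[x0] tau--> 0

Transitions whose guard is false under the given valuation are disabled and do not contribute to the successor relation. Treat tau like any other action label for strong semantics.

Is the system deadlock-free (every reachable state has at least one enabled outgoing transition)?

Answer: DEADLOCK-FREE

Working:
R = {0,1,2,4,5}
  0: c→1  [1 exit(s)]
  1: b→2  [1 exit(s)]
  2: b→4  tau→2  [2 exit(s)]
  4: a→5  c→0  d→5  [3 exit(s)]
  5: tau→0  [1 exit(s)]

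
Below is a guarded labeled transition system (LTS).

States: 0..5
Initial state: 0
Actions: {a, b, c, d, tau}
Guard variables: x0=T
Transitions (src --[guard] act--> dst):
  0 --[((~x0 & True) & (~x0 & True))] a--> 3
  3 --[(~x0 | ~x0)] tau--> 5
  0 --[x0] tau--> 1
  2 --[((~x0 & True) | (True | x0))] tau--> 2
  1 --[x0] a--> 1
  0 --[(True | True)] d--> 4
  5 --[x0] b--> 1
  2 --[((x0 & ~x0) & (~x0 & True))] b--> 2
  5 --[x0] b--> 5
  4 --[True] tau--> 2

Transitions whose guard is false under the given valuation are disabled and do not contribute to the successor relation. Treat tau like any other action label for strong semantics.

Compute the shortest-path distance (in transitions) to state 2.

Layered search for 2:
  depth 0: {0}
  depth 1: {1,4}
  depth 2: {2}
2 enters at depth 2; path d·tau

Answer: 2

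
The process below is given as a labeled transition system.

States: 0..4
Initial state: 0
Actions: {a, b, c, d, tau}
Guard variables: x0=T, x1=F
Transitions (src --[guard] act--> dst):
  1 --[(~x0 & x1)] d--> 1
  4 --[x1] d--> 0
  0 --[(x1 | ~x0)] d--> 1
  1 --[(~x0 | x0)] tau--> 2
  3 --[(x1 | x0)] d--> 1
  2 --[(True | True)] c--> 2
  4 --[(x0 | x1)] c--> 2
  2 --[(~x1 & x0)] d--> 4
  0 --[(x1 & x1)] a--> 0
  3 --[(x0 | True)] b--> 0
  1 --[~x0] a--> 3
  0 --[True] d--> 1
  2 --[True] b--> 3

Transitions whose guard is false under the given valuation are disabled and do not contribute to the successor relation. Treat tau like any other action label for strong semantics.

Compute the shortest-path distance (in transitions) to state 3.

Answer: 3

Trace:
Breadth-first toward 3:
  Layer 0: {0}
  Layer 1: {1}
  Layer 2: {2}
  Layer 3: {3,4}
depth(3)=3, e.g. d·tau·b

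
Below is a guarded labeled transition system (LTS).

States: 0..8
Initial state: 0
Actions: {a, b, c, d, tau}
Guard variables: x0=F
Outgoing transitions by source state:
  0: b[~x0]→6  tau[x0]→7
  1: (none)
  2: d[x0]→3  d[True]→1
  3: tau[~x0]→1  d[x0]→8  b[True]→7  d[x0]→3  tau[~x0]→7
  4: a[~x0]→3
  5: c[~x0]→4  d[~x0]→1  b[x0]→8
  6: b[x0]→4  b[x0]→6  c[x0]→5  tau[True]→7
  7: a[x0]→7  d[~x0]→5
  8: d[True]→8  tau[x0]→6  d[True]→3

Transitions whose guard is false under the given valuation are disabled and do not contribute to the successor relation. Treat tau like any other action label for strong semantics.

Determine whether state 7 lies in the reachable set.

Answer: REACHABLE

Analysis:
Guard filter leaves 12 enabled edge(s).
depth 0: {0}
depth 1: {6}  now seen {0,6}
depth 2: {7}  now seen {0,6,7}
depth 3: {5}  now seen {0,5,6,7}
depth 4: {1,4}  now seen {0,1,4,5,6,7}
depth 5: {3}  now seen {0,1,3,4,5,6,7}
Reach set: {0,1,3,4,5,6,7}
Path to 7: b·tau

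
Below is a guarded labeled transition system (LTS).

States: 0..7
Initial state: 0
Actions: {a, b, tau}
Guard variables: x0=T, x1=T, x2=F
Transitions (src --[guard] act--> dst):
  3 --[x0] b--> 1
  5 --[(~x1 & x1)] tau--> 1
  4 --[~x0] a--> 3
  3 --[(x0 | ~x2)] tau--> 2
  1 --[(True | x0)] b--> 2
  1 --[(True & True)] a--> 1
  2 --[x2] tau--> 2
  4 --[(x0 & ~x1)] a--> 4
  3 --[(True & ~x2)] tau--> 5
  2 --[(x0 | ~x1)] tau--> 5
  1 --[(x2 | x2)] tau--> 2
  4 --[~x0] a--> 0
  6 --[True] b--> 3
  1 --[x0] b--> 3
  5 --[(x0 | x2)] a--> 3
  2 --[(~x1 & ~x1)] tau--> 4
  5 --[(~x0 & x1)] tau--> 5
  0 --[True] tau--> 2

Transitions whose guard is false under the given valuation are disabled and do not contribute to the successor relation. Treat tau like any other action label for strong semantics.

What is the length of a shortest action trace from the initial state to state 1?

Answer: 4

Trace:
Layered search for 1:
  L0 = {0}
  L1 = {2}
  L2 = {5}
  L3 = {3}
  L4 = {1}
depth(1)=4, e.g. tau·tau·a·b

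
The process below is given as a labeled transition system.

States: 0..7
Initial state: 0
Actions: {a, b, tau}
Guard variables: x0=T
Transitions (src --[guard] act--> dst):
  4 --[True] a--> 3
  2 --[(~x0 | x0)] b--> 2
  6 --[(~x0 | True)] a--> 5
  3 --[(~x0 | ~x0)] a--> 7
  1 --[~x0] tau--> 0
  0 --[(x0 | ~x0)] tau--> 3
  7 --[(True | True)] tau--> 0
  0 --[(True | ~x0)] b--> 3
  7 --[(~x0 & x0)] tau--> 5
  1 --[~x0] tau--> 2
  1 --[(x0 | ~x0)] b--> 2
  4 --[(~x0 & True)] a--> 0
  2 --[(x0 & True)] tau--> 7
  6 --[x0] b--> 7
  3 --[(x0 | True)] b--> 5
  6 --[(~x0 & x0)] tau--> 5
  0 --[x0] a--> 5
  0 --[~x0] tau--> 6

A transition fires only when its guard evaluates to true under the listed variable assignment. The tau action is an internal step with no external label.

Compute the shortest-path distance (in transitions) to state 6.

Breadth-first toward 6:
  Layer 0: {0}
  Layer 1: {3,5}
6 never appears.

Answer: UNREACHABLE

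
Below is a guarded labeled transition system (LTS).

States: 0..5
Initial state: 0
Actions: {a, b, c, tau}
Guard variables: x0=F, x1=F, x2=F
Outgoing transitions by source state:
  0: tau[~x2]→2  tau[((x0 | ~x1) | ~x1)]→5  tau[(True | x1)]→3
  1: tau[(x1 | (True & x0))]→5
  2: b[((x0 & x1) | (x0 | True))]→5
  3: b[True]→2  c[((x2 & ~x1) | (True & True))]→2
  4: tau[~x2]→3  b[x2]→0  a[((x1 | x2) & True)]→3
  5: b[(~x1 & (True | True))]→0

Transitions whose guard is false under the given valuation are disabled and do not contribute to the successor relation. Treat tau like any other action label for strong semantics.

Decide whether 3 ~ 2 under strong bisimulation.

Answer: NOT BISIMILAR

Trace:
Refine partition for ~:
  round 0: {{0,1,2,3,4,5}}
  round 1: {{0,4},{1},{2,5},{3}}
  round 2: {{0},{1},{2},{3},{4},{5}}
stable after 3 split(s): 6 block(s)
class of 3: {3}; class of 2: {2}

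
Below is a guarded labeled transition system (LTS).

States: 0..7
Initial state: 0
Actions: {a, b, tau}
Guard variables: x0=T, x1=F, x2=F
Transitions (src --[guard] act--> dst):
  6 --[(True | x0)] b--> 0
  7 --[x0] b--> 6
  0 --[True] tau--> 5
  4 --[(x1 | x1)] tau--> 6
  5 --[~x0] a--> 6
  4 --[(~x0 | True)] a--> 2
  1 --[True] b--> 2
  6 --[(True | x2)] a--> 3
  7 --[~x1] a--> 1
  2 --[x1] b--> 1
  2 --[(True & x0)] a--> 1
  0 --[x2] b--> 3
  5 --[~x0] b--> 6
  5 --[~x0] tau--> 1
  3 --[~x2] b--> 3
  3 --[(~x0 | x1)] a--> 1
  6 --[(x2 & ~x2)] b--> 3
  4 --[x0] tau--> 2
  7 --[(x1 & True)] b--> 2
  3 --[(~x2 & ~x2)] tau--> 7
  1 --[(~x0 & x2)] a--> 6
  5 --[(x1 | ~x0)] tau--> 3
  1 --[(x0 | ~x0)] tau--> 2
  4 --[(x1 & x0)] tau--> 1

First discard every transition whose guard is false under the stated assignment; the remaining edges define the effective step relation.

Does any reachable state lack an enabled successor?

Reach set: {0,5}
  0: tau→5  [1 exit(s)]
  5: ∅  [deadlock]
trace reaching 5: tau

Answer: DEADLOCK at state 5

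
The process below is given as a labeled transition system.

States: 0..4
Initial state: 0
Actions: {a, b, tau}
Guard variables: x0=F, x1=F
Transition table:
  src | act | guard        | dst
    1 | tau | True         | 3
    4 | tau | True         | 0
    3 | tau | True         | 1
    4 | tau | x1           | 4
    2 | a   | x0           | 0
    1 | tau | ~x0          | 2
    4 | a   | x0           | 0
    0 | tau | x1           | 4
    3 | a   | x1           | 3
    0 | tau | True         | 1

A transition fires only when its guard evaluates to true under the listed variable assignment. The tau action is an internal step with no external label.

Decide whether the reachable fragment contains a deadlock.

Answer: DEADLOCK at state 2

Analysis:
Reachable = {0,1,2,3}
  0: tau→1  [1 out]
  1: tau→2  tau→3  [2 out]
  2: ∅  [no exit]
  3: tau→1  [1 out]
trace reaching 2: tau·tau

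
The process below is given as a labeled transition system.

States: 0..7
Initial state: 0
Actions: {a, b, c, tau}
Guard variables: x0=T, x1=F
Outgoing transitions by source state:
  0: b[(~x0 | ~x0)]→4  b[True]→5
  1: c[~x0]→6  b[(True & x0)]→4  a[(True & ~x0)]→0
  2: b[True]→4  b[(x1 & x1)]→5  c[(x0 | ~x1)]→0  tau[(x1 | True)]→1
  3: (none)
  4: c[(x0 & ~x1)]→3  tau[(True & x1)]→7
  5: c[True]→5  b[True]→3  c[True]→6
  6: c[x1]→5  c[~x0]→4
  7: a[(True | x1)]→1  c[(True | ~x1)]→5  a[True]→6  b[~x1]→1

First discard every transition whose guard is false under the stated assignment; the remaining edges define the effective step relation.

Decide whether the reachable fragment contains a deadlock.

Reachable = {0,3,5,6}
  0: b→5  [1 out]
  3: ∅  [deadlock]
  5: b→3  c→5  c→6  [3 out]
  6: ∅  [deadlock]
witness 3: b·b

Answer: DEADLOCK at state 3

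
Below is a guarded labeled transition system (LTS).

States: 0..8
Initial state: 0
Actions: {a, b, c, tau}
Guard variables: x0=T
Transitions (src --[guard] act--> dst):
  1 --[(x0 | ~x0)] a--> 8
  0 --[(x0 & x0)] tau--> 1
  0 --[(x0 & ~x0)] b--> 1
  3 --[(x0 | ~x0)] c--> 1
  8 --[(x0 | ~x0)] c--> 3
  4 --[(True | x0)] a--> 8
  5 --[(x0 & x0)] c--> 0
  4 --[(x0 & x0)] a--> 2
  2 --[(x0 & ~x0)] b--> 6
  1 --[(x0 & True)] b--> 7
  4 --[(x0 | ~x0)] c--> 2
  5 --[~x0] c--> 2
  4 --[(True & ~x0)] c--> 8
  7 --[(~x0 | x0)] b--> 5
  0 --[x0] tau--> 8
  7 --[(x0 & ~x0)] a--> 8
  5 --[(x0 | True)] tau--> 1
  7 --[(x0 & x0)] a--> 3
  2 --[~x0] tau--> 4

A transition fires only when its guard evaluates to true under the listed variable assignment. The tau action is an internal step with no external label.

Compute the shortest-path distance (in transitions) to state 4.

Layered search for 4:
  L0 = {0}
  L1 = {1,8}
  L2 = {3,7}
  L3 = {5}
4 never appears.

Answer: UNREACHABLE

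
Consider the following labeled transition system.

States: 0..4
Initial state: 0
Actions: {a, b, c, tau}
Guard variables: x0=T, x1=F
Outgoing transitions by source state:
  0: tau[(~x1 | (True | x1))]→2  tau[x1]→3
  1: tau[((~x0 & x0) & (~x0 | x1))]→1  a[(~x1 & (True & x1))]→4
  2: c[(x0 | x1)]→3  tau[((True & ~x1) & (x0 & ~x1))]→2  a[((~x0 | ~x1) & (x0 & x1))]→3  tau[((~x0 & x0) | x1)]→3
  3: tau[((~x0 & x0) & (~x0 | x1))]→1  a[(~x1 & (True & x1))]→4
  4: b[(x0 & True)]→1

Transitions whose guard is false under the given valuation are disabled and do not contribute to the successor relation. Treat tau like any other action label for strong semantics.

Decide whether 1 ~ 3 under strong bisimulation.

Bisimulation quotient by refinement:
  round 0: {{0,1,2,3,4}}
  round 1: {{0},{1,3},{2},{4}}
4 equivalence class(es) (converged in 2)
1∈{1,3}, 3∈{1,3}

Answer: BISIMILAR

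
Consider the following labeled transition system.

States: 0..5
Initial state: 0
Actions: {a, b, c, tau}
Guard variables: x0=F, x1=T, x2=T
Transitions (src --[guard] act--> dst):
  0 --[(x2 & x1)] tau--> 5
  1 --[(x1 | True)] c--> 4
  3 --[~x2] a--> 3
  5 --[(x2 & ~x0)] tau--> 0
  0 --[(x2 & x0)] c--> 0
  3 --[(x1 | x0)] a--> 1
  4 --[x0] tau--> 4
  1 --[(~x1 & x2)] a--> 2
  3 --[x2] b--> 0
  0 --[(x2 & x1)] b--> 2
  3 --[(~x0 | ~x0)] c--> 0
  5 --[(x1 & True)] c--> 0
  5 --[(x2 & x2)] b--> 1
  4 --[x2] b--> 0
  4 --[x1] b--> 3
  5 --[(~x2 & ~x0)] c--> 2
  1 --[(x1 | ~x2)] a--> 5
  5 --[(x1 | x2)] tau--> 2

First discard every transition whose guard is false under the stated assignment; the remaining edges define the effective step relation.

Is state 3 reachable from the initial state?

Answer: REACHABLE

Analysis:
13 transition(s) survive guard evaluation.
Layer 0: {0}
Layer 1: {2,5}  now seen {0,2,5}
Layer 2: {1}  now seen {0,1,2,5}
Layer 3: {4}  now seen {0,1,2,4,5}
Layer 4: {3}  now seen {0,1,2,3,4,5}
R = {0,1,2,3,4,5}
trace reaching 3: tau·b·c·b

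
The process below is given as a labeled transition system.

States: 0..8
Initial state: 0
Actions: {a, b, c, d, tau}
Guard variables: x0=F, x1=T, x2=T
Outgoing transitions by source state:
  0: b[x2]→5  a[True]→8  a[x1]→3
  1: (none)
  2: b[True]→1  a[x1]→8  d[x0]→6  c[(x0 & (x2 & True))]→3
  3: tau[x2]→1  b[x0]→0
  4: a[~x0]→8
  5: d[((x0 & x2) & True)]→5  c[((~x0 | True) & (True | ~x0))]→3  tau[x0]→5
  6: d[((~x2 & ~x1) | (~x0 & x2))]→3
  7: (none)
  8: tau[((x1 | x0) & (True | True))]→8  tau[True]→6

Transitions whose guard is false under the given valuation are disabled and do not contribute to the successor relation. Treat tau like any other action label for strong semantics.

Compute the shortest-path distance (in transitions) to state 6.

Answer: 2

Trace:
Layered search for 6:
  Layer 0: {0}
  Layer 1: {3,5,8}
  Layer 2: {1,6}
depth(6)=2, e.g. a·tau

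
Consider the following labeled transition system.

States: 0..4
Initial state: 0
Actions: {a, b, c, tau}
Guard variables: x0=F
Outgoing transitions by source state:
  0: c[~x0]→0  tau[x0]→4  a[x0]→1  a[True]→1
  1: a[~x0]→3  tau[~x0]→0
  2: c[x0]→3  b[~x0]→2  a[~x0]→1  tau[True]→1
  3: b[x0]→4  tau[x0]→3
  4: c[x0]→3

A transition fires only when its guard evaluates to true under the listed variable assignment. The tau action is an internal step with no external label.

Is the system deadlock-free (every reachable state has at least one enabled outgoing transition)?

Reachable = {0,1,3}
  0: a→1  c→0  [2 out]
  1: a→3  tau→0  [2 out]
  3: ∅  [no exit]
Path to 3: a·a

Answer: DEADLOCK at state 3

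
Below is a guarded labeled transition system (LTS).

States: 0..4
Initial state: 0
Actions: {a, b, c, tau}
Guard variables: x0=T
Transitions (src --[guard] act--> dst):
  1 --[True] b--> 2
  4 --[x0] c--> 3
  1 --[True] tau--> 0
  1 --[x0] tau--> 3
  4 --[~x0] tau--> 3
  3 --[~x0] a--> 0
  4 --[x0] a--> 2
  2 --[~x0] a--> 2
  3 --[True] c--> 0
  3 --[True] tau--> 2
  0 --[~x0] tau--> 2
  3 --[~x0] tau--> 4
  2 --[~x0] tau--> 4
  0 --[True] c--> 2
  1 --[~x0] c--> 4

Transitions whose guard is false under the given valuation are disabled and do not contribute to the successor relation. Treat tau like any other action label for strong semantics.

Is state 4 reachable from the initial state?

8 transition(s) survive guard evaluation.
L0 = {0}
L1 = {2}  now seen {0,2}
R = {0,2}

Answer: UNREACHABLE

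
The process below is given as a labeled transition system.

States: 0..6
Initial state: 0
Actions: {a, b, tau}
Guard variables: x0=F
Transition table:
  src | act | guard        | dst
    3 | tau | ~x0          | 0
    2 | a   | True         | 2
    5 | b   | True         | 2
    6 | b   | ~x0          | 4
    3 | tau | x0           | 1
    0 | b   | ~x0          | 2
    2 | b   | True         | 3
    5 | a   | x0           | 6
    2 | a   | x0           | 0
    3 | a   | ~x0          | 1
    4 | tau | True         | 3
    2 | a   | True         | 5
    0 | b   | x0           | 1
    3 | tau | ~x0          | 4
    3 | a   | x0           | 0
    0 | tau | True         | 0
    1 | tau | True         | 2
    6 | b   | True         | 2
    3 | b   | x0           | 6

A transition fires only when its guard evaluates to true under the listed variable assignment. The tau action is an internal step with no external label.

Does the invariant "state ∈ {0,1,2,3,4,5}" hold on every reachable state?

Answer: INVARIANT HOLDS

Analysis:
Safe = {0,1,2,3,4,5}
Reachable = {0,1,2,3,4,5}
  0: ok
  1: ok
  2: ok
  3: ok
  4: ok
  5: ok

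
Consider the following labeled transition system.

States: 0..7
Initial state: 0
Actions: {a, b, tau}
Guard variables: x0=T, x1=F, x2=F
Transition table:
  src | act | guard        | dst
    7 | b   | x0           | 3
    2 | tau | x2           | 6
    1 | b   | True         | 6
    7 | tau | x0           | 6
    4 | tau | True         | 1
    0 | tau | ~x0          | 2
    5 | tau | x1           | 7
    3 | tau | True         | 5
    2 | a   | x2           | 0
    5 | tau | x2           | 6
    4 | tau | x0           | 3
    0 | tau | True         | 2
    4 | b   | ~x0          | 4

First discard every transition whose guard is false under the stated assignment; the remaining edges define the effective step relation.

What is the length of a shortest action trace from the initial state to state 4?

Breadth-first toward 4:
  L0 = {0}
  L1 = {2}
4 never appears.

Answer: UNREACHABLE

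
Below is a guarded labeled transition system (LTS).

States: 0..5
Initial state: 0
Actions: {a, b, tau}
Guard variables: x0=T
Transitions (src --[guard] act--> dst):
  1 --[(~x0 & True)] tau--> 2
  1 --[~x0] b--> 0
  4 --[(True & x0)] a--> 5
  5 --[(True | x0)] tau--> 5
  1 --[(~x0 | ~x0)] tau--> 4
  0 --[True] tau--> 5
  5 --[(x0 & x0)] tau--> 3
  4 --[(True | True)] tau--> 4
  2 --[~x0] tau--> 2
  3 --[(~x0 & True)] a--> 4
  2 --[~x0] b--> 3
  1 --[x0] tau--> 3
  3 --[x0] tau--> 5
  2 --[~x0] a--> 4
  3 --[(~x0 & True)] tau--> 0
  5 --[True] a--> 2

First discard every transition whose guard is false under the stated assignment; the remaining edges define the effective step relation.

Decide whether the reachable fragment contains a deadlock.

Answer: DEADLOCK at state 2

Trace:
Reach set: {0,2,3,5}
  0: tau→5  [deg 1]
  2: ∅  [no exit]
  3: tau→5  [deg 1]
  5: a→2  tau→3  tau→5  [deg 3]
witness 2: tau·a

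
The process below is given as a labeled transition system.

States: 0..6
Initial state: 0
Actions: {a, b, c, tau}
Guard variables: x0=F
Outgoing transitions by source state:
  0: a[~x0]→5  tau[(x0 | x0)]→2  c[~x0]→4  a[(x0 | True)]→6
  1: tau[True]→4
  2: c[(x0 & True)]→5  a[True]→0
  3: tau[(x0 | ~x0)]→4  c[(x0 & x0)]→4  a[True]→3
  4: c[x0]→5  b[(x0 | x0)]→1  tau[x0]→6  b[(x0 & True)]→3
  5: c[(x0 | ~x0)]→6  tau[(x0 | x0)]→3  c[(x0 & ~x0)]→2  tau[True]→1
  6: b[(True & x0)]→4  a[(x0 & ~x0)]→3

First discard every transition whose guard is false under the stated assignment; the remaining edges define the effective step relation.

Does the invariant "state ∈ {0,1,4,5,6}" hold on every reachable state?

Safe = {0,1,4,5,6}
R = {0,1,4,5,6}
  0: ok
  1: ok
  4: ok
  5: ok
  6: ok

Answer: INVARIANT HOLDS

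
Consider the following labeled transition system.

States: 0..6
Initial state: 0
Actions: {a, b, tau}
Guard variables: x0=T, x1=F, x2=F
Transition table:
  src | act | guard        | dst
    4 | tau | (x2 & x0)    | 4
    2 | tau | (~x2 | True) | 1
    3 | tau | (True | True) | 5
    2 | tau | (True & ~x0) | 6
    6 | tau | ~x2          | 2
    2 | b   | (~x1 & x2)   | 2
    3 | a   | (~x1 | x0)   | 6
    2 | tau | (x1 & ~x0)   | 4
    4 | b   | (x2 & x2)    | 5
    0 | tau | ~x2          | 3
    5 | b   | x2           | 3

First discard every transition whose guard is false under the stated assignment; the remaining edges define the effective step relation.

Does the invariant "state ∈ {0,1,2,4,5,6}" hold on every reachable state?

Allowed set {0,1,2,4,5,6}
R = {0,1,2,3,5,6}
  0: ok
  1: ok
  2: ok
  3: VIOLATES
  5: ok
  6: ok
witness against invariant: tau → 3

Answer: INVARIANT VIOLATED at state 3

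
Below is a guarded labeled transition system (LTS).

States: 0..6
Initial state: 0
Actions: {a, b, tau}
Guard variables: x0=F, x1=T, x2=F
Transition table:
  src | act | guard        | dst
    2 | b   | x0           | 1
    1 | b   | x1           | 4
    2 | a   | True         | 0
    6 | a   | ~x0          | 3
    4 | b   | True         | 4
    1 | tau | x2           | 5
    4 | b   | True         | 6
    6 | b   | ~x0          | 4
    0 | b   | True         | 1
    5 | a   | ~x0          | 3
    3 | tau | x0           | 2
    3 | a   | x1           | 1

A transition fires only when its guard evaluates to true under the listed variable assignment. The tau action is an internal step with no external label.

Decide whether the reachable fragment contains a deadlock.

Answer: DEADLOCK-FREE

Working:
Reach set: {0,1,3,4,6}
  0: b→1  [1 out]
  1: b→4  [1 out]
  3: a→1  [1 out]
  4: b→4  b→6  [2 out]
  6: a→3  b→4  [2 out]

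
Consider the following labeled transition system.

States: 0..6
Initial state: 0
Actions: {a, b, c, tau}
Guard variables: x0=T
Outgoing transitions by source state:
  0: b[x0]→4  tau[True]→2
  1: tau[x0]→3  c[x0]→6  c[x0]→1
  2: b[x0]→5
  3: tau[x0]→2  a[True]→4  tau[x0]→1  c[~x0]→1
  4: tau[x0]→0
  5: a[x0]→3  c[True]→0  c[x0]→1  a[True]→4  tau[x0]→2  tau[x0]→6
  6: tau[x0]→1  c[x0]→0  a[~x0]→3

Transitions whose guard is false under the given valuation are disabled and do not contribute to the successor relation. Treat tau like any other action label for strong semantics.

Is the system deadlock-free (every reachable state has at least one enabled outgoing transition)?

R = {0,1,2,3,4,5,6}
  0: b→4  tau→2  [2 out]
  1: c→1  c→6  tau→3  [3 out]
  2: b→5  [1 out]
  3: a→4  tau→1  tau→2  [3 out]
  4: tau→0  [1 out]
  5: a→3  a→4  c→0  c→1  tau→2  tau→6  [6 out]
  6: c→0  tau→1  [2 out]

Answer: DEADLOCK-FREE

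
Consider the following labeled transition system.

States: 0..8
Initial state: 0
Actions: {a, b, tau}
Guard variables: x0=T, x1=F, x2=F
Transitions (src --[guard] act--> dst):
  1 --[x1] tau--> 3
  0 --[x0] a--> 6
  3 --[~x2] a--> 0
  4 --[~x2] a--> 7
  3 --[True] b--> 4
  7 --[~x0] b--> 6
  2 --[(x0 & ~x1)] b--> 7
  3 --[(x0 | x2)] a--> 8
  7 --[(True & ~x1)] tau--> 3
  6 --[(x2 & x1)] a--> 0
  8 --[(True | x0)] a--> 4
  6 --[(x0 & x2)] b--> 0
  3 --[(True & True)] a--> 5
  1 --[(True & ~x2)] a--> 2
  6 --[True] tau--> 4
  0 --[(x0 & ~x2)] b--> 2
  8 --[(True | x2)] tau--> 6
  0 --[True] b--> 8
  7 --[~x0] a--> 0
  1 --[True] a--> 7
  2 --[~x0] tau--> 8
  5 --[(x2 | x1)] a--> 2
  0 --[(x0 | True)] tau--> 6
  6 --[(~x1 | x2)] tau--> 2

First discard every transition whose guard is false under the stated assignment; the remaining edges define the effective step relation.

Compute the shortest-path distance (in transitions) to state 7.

Answer: 2

Analysis:
Layered search for 7:
  Layer 0: {0}
  Layer 1: {2,6,8}
  Layer 2: {4,7}
first hit 7 at d=2 via b·b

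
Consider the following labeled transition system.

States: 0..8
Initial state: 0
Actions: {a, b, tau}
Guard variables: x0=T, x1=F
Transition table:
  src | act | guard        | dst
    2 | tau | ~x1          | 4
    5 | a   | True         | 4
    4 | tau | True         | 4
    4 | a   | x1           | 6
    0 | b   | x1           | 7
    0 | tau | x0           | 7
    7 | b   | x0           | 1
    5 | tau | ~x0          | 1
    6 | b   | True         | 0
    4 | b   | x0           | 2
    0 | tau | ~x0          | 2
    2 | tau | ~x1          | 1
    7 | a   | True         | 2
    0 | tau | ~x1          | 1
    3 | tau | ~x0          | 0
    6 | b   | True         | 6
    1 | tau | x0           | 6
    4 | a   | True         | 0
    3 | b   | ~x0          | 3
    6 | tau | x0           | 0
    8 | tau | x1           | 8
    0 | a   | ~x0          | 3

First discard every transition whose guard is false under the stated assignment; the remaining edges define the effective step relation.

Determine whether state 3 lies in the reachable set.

Guard filter leaves 14 enabled edge(s).
L0 = {0}
L1 = {1,7}  now seen {0,1,7}
L2 = {2,6}  now seen {0,1,2,6,7}
L3 = {4}  now seen {0,1,2,4,6,7}
R = {0,1,2,4,6,7}

Answer: UNREACHABLE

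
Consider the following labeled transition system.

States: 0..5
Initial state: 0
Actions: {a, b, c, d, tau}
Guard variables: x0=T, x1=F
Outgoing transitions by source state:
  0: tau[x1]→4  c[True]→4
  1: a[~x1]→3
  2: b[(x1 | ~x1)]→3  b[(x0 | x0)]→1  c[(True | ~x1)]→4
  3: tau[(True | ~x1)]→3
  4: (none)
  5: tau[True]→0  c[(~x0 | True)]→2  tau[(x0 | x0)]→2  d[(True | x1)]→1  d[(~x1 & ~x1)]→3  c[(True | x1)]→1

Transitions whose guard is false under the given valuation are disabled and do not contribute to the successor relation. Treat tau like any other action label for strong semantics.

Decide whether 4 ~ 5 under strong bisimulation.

Refine partition for ~:
  P[0] = {{0,1,2,3,4,5}}
  P[1] = {{0},{1},{2},{3},{4},{5}}
6 equivalence class(es) (converged in 2)
class of 4: {4}; class of 5: {5}

Answer: NOT BISIMILAR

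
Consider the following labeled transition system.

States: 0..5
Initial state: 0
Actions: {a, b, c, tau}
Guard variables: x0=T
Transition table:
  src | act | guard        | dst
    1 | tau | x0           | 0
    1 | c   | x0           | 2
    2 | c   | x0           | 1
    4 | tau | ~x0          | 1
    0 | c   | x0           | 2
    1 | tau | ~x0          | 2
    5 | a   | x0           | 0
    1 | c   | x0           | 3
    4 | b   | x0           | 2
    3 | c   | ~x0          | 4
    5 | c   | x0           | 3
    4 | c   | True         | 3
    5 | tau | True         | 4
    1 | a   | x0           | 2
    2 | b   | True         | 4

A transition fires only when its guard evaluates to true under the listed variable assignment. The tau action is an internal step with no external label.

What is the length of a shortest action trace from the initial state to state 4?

Answer: 2

Working:
Layered search for 4:
  Layer 0: {0}
  Layer 1: {2}
  Layer 2: {1,4}
4 enters at depth 2; path c·b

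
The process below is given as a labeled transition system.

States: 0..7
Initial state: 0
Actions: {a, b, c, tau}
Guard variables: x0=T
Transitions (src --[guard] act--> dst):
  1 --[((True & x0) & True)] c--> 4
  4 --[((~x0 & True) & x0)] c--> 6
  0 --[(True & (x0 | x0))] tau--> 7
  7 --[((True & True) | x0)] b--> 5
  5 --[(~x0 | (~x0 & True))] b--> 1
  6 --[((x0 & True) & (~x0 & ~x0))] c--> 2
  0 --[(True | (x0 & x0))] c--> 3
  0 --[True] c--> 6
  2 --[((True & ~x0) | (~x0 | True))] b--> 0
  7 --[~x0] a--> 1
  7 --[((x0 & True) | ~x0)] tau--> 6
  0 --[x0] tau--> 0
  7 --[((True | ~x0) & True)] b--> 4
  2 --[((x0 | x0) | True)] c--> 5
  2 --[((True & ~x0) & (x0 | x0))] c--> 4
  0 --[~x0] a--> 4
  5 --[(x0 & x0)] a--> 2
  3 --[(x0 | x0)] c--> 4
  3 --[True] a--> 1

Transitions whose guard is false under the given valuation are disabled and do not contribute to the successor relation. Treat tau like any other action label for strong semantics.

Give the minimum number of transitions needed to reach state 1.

Answer: 2

Working:
BFS to 1:
  depth 0: {0}
  depth 1: {3,6,7}
  depth 2: {1,4,5}
depth(1)=2, e.g. c·a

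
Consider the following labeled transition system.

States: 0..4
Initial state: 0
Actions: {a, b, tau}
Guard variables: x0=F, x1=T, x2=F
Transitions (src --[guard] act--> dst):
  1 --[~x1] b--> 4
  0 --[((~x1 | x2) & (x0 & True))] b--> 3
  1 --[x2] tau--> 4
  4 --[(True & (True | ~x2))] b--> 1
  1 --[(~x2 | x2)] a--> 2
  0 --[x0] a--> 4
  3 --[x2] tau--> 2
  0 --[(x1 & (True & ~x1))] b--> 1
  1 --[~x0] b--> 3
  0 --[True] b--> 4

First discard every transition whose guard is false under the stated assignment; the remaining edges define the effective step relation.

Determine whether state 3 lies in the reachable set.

4 transition(s) survive guard evaluation.
L0 = {0}
L1 = {4}  total {0,4}
L2 = {1}  total {0,1,4}
L3 = {2,3}  total {0,1,2,3,4}
Reachable = {0,1,2,3,4}
witness 3: b·b·b

Answer: REACHABLE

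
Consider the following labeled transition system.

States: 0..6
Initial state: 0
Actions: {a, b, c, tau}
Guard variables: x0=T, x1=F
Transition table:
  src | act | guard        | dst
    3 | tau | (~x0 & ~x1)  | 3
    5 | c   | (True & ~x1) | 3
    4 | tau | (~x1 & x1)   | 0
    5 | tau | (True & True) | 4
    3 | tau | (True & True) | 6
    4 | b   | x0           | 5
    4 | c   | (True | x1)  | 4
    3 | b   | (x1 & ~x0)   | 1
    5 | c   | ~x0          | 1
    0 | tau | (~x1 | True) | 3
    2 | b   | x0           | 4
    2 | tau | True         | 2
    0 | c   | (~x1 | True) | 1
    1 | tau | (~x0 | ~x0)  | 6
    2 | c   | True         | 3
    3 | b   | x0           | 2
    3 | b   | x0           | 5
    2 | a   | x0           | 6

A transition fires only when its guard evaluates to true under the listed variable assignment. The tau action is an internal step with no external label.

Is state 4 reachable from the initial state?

Answer: REACHABLE

Analysis:
13 transition(s) survive guard evaluation.
L0 = {0}
L1 = {1,3}  total {0,1,3}
L2 = {2,5,6}  total {0,1,2,3,5,6}
L3 = {4}  total {0,1,2,3,4,5,6}
R = {0,1,2,3,4,5,6}
witness 4: tau·b·b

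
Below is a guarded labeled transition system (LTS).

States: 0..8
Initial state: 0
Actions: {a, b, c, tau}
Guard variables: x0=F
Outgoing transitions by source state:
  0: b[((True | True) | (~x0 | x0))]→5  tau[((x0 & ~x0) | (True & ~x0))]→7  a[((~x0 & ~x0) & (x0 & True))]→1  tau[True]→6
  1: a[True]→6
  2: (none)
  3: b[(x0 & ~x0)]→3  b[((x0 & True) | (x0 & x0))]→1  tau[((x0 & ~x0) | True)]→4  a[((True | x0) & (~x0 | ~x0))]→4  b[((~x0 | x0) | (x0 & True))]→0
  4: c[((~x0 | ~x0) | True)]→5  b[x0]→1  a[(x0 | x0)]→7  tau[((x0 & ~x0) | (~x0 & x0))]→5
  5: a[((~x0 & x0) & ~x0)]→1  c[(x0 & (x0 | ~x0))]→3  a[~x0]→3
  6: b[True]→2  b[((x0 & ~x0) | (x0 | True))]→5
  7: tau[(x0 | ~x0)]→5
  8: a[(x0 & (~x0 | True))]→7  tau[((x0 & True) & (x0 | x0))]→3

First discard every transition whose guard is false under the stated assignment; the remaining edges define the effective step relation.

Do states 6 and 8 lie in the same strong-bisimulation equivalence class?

Answer: NOT BISIMILAR

Analysis:
Refine partition for ~:
  P[0] = {{0,1,2,3,4,5,6,7,8}}
  P[1] = {{0},{1,5},{2,8},{3},{4},{6},{7}}
  P[2] = {{0},{1},{2,8},{3},{4},{5},{6},{7}}
8 equivalence class(es) (converged in 3)
[6]={6}  [8]={2,8}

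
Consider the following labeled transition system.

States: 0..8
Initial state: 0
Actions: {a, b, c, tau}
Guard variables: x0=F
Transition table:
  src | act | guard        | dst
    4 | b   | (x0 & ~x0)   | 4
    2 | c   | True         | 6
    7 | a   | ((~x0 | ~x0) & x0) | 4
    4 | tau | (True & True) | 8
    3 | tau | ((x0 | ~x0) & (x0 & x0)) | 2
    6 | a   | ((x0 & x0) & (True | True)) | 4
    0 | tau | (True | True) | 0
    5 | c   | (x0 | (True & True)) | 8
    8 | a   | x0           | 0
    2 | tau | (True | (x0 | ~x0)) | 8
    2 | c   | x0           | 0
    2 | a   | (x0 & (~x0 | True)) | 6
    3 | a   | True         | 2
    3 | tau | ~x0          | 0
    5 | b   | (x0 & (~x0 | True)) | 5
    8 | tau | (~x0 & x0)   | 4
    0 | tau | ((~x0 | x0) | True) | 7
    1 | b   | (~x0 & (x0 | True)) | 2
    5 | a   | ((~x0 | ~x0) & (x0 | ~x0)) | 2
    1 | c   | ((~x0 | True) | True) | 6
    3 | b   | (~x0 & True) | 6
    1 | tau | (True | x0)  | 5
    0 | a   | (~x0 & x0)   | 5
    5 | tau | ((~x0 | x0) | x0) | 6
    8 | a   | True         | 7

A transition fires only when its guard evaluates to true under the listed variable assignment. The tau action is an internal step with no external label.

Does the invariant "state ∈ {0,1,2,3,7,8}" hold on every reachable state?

Safe = {0,1,2,3,7,8}
Reach set: {0,7}
  0: safe
  7: safe

Answer: INVARIANT HOLDS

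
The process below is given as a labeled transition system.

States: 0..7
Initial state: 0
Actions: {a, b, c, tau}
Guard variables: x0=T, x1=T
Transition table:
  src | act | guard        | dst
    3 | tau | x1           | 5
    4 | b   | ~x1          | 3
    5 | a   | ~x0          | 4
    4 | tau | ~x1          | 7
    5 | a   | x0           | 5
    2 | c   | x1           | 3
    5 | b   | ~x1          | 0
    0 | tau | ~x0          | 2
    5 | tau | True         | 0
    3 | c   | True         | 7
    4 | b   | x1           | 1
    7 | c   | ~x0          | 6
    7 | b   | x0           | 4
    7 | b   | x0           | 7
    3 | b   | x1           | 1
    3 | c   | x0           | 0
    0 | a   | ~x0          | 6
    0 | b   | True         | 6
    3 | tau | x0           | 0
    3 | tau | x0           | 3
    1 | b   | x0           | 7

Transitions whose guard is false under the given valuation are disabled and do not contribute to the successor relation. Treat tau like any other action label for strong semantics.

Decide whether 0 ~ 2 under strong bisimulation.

Compute ~ classes (split until stable):
  round 0: {{0,1,2,3,4,5,6,7}}
  round 1: {{0,1,4,7},{2},{3},{5},{6}}
  round 2: {{0},{1,4,7},{2},{3},{5},{6}}
stable after 3 split(s): 6 block(s)
class of 0: {0}; class of 2: {2}

Answer: NOT BISIMILAR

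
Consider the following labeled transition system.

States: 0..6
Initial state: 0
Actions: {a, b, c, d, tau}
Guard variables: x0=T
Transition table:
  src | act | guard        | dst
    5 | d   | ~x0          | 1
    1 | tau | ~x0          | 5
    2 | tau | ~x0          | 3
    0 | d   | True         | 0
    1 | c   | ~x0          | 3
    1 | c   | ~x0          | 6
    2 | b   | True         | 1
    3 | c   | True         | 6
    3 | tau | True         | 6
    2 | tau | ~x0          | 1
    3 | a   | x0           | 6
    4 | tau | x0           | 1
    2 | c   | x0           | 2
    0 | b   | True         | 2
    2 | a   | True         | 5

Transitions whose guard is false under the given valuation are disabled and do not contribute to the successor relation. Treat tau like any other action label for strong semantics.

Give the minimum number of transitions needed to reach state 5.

Answer: 2

Working:
Layered search for 5:
  Layer 0: {0}
  Layer 1: {2}
  Layer 2: {1,5}
first hit 5 at d=2 via b·a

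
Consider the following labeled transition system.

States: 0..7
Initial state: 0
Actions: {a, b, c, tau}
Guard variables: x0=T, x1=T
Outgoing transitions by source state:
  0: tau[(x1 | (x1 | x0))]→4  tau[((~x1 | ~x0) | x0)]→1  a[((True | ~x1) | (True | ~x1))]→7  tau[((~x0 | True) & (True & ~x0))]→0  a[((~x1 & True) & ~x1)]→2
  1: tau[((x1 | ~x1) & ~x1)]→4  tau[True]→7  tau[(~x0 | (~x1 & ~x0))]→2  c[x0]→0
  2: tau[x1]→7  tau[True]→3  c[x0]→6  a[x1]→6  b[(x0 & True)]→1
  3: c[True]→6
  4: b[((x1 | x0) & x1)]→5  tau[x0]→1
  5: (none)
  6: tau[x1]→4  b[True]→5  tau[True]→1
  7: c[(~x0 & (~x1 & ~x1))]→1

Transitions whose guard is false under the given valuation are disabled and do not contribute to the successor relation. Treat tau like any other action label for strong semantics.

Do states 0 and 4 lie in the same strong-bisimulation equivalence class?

Refine partition for ~:
  π0 = {{0,1,2,3,4,5,6,7}}
  π1 = {{0},{1},{2},{3},{4,6},{5,7}}
  π2 = {{0},{1},{2},{3},{4},{5,7},{6}}
Fixed point at round 3; 7 class(es).
class of 0: {0}; class of 4: {4}

Answer: NOT BISIMILAR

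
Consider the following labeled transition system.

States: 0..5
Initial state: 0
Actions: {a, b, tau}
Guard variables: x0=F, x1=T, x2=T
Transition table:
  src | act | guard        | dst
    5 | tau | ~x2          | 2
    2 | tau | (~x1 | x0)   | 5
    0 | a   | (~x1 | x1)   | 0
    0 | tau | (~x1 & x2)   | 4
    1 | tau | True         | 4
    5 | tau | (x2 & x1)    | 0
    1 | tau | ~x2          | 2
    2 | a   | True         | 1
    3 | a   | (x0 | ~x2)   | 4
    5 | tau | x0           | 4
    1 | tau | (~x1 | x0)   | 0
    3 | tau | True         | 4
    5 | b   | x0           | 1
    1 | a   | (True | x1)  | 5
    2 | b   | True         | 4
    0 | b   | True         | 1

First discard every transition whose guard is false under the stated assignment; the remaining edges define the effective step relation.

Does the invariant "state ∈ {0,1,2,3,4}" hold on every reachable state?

Answer: INVARIANT VIOLATED at state 5

Working:
Inv-set: {0,1,2,3,4}
Reachable = {0,1,4,5}
  0: ok
  1: ok
  4: ok
  5: VIOLATES
counterexample path to 5: b·a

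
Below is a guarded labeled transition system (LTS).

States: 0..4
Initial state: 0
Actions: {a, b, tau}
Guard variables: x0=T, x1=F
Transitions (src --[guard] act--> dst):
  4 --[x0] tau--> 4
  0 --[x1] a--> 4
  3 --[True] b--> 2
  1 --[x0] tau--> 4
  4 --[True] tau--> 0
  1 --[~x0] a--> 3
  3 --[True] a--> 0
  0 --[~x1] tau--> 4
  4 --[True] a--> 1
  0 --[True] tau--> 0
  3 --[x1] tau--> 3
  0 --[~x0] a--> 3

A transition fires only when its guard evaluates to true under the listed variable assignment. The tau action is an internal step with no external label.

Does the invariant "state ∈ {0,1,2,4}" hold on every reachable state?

Answer: INVARIANT HOLDS

Working:
Allowed set {0,1,2,4}
Reachable = {0,1,4}
  0: ✓
  1: ✓
  4: ✓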